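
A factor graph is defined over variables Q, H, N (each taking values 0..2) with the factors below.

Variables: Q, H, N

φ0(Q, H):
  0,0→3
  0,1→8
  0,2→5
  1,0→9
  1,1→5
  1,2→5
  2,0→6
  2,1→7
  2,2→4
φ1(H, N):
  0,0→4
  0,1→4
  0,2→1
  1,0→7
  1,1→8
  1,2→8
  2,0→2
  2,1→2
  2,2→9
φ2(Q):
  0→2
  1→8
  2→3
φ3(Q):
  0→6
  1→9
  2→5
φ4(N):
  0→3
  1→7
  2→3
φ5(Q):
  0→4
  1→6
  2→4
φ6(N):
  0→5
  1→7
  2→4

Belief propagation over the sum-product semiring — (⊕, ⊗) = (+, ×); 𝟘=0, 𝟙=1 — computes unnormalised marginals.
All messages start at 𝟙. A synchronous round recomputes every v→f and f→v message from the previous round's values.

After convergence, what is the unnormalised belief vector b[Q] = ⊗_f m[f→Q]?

init: all messages = 𝟙 over 3 values
r1 m[φ0→Q] = [16, 19, 17]
r1 m[φ0→H] = [18, 20, 14]
r1 m[φ1→H] = [9, 23, 13]
r1 m[φ1→N] = [13, 14, 18]
r1 m[φ2→Q] = [2, 8, 3]
r1 m[φ3→Q] = [6, 9, 5]
r1 m[φ4→N] = [3, 7, 3]
r1 m[φ5→Q] = [4, 6, 4]
r1 m[φ6→N] = [5, 7, 4]
r1 m[Q→φ0] = [1, 1, 1]
r1 m[Q→φ2] = [1, 1, 1]
r1 m[Q→φ3] = [1, 1, 1]
r1 m[Q→φ5] = [1, 1, 1]
r1 m[H→φ0] = [1, 1, 1]
r1 m[H→φ1] = [1, 1, 1]
r1 m[N→φ1] = [1, 1, 1]
r1 m[N→φ4] = [1, 1, 1]
r1 m[N→φ6] = [1, 1, 1]
r2 m[φ0→Q] = [16, 19, 17]
r2 m[φ0→H] = [18, 20, 14]
r2 m[φ1→H] = [9, 23, 13]
r2 m[φ1→N] = [13, 14, 18]
r2 m[φ2→Q] = [2, 8, 3]
r2 m[φ3→Q] = [6, 9, 5]
r2 m[φ4→N] = [3, 7, 3]
r2 m[φ5→Q] = [4, 6, 4]
r2 m[φ6→N] = [5, 7, 4]
r2 m[Q→φ0] = [48, 432, 60]
r2 m[Q→φ2] = [384, 1026, 340]
r2 m[Q→φ3] = [128, 912, 204]
r2 m[Q→φ5] = [192, 1368, 255]
r2 m[H→φ0] = [9, 23, 13]
r2 m[H→φ1] = [18, 20, 14]
r2 m[N→φ1] = [15, 49, 12]
r2 m[N→φ4] = [65, 98, 72]
r2 m[N→φ6] = [39, 98, 54]
r3 m[φ0→Q] = [276, 261, 267]
r3 m[φ0→H] = [4392, 2964, 2640]
r3 m[φ1→H] = [268, 593, 236]
r3 m[φ1→N] = [240, 260, 304]
r3 m[φ2→Q] = [2, 8, 3]
r3 m[φ3→Q] = [6, 9, 5]
r3 m[φ4→N] = [3, 7, 3]
r3 m[φ5→Q] = [4, 6, 4]
r3 m[φ6→N] = [5, 7, 4]
r3 m[Q→φ0] = [48, 432, 60]
r3 m[Q→φ2] = [384, 1026, 340]
r3 m[Q→φ3] = [128, 912, 204]
r3 m[Q→φ5] = [192, 1368, 255]
r3 m[H→φ0] = [9, 23, 13]
r3 m[H→φ1] = [18, 20, 14]
r3 m[N→φ1] = [15, 49, 12]
r3 m[N→φ4] = [65, 98, 72]
r3 m[N→φ6] = [39, 98, 54]
r4 m[φ0→Q] = [276, 261, 267]
r4 m[φ0→H] = [4392, 2964, 2640]
r4 m[φ1→H] = [268, 593, 236]
r4 m[φ1→N] = [240, 260, 304]
r4 m[φ2→Q] = [2, 8, 3]
r4 m[φ3→Q] = [6, 9, 5]
r4 m[φ4→N] = [3, 7, 3]
r4 m[φ5→Q] = [4, 6, 4]
r4 m[φ6→N] = [5, 7, 4]
r4 m[Q→φ0] = [48, 432, 60]
r4 m[Q→φ2] = [6624, 14094, 5340]
r4 m[Q→φ3] = [2208, 12528, 3204]
r4 m[Q→φ5] = [3312, 18792, 4005]
r4 m[H→φ0] = [268, 593, 236]
r4 m[H→φ1] = [4392, 2964, 2640]
r4 m[N→φ1] = [15, 49, 12]
r4 m[N→φ4] = [1200, 1820, 1216]
r4 m[N→φ6] = [720, 1820, 912]
r5 m[φ0→Q] = [6728, 6557, 6703]
r5 m[φ0→H] = [4392, 2964, 2640]
r5 m[φ1→H] = [268, 593, 236]
r5 m[φ1→N] = [43596, 46560, 51864]
r5 m[φ2→Q] = [2, 8, 3]
r5 m[φ3→Q] = [6, 9, 5]
r5 m[φ4→N] = [3, 7, 3]
r5 m[φ5→Q] = [4, 6, 4]
r5 m[φ6→N] = [5, 7, 4]
r5 m[Q→φ0] = [48, 432, 60]
r5 m[Q→φ2] = [6624, 14094, 5340]
r5 m[Q→φ3] = [2208, 12528, 3204]
r5 m[Q→φ5] = [3312, 18792, 4005]
r5 m[H→φ0] = [268, 593, 236]
r5 m[H→φ1] = [4392, 2964, 2640]
r5 m[N→φ1] = [15, 49, 12]
r5 m[N→φ4] = [1200, 1820, 1216]
r5 m[N→φ6] = [720, 1820, 912]
r6 m[φ0→Q] = [6728, 6557, 6703]
r6 m[φ0→H] = [4392, 2964, 2640]
r6 m[φ1→H] = [268, 593, 236]
r6 m[φ1→N] = [43596, 46560, 51864]
r6 m[φ2→Q] = [2, 8, 3]
r6 m[φ3→Q] = [6, 9, 5]
r6 m[φ4→N] = [3, 7, 3]
r6 m[φ5→Q] = [4, 6, 4]
r6 m[φ6→N] = [5, 7, 4]
r6 m[Q→φ0] = [48, 432, 60]
r6 m[Q→φ2] = [161472, 354078, 134060]
r6 m[Q→φ3] = [53824, 314736, 80436]
r6 m[Q→φ5] = [80736, 472104, 100545]
r6 m[H→φ0] = [268, 593, 236]
r6 m[H→φ1] = [4392, 2964, 2640]
r6 m[N→φ1] = [15, 49, 12]
r6 m[N→φ4] = [217980, 325920, 207456]
r6 m[N→φ6] = [130788, 325920, 155592]
r7 m[φ0→Q] = [6728, 6557, 6703]
r7 m[φ0→H] = [4392, 2964, 2640]
r7 m[φ1→H] = [268, 593, 236]
r7 m[φ1→N] = [43596, 46560, 51864]
r7 m[φ2→Q] = [2, 8, 3]
r7 m[φ3→Q] = [6, 9, 5]
r7 m[φ4→N] = [3, 7, 3]
r7 m[φ5→Q] = [4, 6, 4]
r7 m[φ6→N] = [5, 7, 4]
r7 m[Q→φ0] = [48, 432, 60]
r7 m[Q→φ2] = [161472, 354078, 134060]
r7 m[Q→φ3] = [53824, 314736, 80436]
r7 m[Q→φ5] = [80736, 472104, 100545]
r7 m[H→φ0] = [268, 593, 236]
r7 m[H→φ1] = [4392, 2964, 2640]
r7 m[N→φ1] = [15, 49, 12]
r7 m[N→φ4] = [217980, 325920, 207456]
r7 m[N→φ6] = [130788, 325920, 155592]
fixed point reached at round 7
b[Q] = ⊗ incoming = [322944, 2832624, 402180]

b[Q] = [322944, 2832624, 402180]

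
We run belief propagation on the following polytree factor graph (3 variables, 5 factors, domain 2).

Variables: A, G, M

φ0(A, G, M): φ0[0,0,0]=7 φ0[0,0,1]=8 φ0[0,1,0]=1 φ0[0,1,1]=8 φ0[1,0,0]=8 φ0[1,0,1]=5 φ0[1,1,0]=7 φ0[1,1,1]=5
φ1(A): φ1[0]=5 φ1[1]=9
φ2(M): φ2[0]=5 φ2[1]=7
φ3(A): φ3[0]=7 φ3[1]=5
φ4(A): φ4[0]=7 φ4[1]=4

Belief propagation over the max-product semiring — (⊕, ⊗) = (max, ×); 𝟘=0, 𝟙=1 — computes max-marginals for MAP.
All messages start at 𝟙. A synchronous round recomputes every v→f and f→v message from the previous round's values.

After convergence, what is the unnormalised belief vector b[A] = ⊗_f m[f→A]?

init: all messages = 𝟙 over 2 values
r1 m[φ0→A] = [8, 8]
r1 m[φ0→G] = [8, 8]
r1 m[φ0→M] = [8, 8]
r1 m[φ1→A] = [5, 9]
r1 m[φ2→M] = [5, 7]
r1 m[φ3→A] = [7, 5]
r1 m[φ4→A] = [7, 4]
r1 m[A→φ0] = [1, 1]
r1 m[A→φ1] = [1, 1]
r1 m[A→φ3] = [1, 1]
r1 m[A→φ4] = [1, 1]
r1 m[G→φ0] = [1, 1]
r1 m[M→φ0] = [1, 1]
r1 m[M→φ2] = [1, 1]
r2 m[φ0→A] = [8, 8]
r2 m[φ0→G] = [8, 8]
r2 m[φ0→M] = [8, 8]
r2 m[φ1→A] = [5, 9]
r2 m[φ2→M] = [5, 7]
r2 m[φ3→A] = [7, 5]
r2 m[φ4→A] = [7, 4]
r2 m[A→φ0] = [245, 180]
r2 m[A→φ1] = [392, 160]
r2 m[A→φ3] = [280, 288]
r2 m[A→φ4] = [280, 360]
r2 m[G→φ0] = [1, 1]
r2 m[M→φ0] = [5, 7]
r2 m[M→φ2] = [8, 8]
r3 m[φ0→A] = [56, 40]
r3 m[φ0→G] = [13720, 13720]
r3 m[φ0→M] = [1715, 1960]
r3 m[φ1→A] = [5, 9]
r3 m[φ2→M] = [5, 7]
r3 m[φ3→A] = [7, 5]
r3 m[φ4→A] = [7, 4]
r3 m[A→φ0] = [245, 180]
r3 m[A→φ1] = [392, 160]
r3 m[A→φ3] = [280, 288]
r3 m[A→φ4] = [280, 360]
r3 m[G→φ0] = [1, 1]
r3 m[M→φ0] = [5, 7]
r3 m[M→φ2] = [8, 8]
r4 m[φ0→A] = [56, 40]
r4 m[φ0→G] = [13720, 13720]
r4 m[φ0→M] = [1715, 1960]
r4 m[φ1→A] = [5, 9]
r4 m[φ2→M] = [5, 7]
r4 m[φ3→A] = [7, 5]
r4 m[φ4→A] = [7, 4]
r4 m[A→φ0] = [245, 180]
r4 m[A→φ1] = [2744, 800]
r4 m[A→φ3] = [1960, 1440]
r4 m[A→φ4] = [1960, 1800]
r4 m[G→φ0] = [1, 1]
r4 m[M→φ0] = [5, 7]
r4 m[M→φ2] = [1715, 1960]
r5 m[φ0→A] = [56, 40]
r5 m[φ0→G] = [13720, 13720]
r5 m[φ0→M] = [1715, 1960]
r5 m[φ1→A] = [5, 9]
r5 m[φ2→M] = [5, 7]
r5 m[φ3→A] = [7, 5]
r5 m[φ4→A] = [7, 4]
r5 m[A→φ0] = [245, 180]
r5 m[A→φ1] = [2744, 800]
r5 m[A→φ3] = [1960, 1440]
r5 m[A→φ4] = [1960, 1800]
r5 m[G→φ0] = [1, 1]
r5 m[M→φ0] = [5, 7]
r5 m[M→φ2] = [1715, 1960]
fixed point reached at round 5
b[A] = ⊗ incoming = [13720, 7200]

b[A] = [13720, 7200]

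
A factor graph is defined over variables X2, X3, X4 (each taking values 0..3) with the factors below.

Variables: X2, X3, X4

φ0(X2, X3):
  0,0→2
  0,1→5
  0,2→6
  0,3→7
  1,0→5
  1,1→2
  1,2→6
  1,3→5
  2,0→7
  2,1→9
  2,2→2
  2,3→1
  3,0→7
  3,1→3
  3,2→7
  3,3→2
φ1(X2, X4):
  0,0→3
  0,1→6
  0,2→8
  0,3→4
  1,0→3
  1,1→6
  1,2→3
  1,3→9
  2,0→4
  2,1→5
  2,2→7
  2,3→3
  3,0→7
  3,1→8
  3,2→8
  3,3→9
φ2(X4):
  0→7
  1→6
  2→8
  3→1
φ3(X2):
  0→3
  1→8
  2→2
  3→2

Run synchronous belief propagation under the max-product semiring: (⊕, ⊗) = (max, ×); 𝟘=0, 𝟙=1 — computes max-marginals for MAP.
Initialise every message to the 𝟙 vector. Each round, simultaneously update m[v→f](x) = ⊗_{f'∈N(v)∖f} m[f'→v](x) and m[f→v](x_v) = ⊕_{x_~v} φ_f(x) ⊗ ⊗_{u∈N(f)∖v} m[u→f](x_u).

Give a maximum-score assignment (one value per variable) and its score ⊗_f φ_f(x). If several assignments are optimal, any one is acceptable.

assignment: (X2=1, X3=2, X4=1); score = 1728

init: all messages = 𝟙 over 4 values
r1 m[φ0→X2] = [7, 6, 9, 7]
r1 m[φ0→X3] = [7, 9, 7, 7]
r1 m[φ1→X2] = [8, 9, 7, 9]
r1 m[φ1→X4] = [7, 8, 8, 9]
r1 m[φ2→X4] = [7, 6, 8, 1]
r1 m[φ3→X2] = [3, 8, 2, 2]
r1 m[X2→φ0] = [1, 1, 1, 1]
r1 m[X2→φ1] = [1, 1, 1, 1]
r1 m[X2→φ3] = [1, 1, 1, 1]
r1 m[X3→φ0] = [1, 1, 1, 1]
r1 m[X4→φ1] = [1, 1, 1, 1]
r1 m[X4→φ2] = [1, 1, 1, 1]
r2 m[φ0→X2] = [7, 6, 9, 7]
r2 m[φ0→X3] = [7, 9, 7, 7]
r2 m[φ1→X2] = [8, 9, 7, 9]
r2 m[φ1→X4] = [7, 8, 8, 9]
r2 m[φ2→X4] = [7, 6, 8, 1]
r2 m[φ3→X2] = [3, 8, 2, 2]
r2 m[X2→φ0] = [24, 72, 14, 18]
r2 m[X2→φ1] = [21, 48, 18, 14]
r2 m[X2→φ3] = [56, 54, 63, 63]
r2 m[X3→φ0] = [1, 1, 1, 1]
r2 m[X4→φ1] = [7, 6, 8, 1]
r2 m[X4→φ2] = [7, 8, 8, 9]
r3 m[φ0→X2] = [7, 6, 9, 7]
r3 m[φ0→X3] = [360, 144, 432, 360]
r3 m[φ1→X2] = [64, 36, 56, 64]
r3 m[φ1→X4] = [144, 288, 168, 432]
r3 m[φ2→X4] = [7, 6, 8, 1]
r3 m[φ3→X2] = [3, 8, 2, 2]
r3 m[X2→φ0] = [24, 72, 14, 18]
r3 m[X2→φ1] = [21, 48, 18, 14]
r3 m[X2→φ3] = [56, 54, 63, 63]
r3 m[X3→φ0] = [1, 1, 1, 1]
r3 m[X4→φ1] = [7, 6, 8, 1]
r3 m[X4→φ2] = [7, 8, 8, 9]
r4 m[φ0→X2] = [7, 6, 9, 7]
r4 m[φ0→X3] = [360, 144, 432, 360]
r4 m[φ1→X2] = [64, 36, 56, 64]
r4 m[φ1→X4] = [144, 288, 168, 432]
r4 m[φ2→X4] = [7, 6, 8, 1]
r4 m[φ3→X2] = [3, 8, 2, 2]
r4 m[X2→φ0] = [192, 288, 112, 128]
r4 m[X2→φ1] = [21, 48, 18, 14]
r4 m[X2→φ3] = [448, 216, 504, 448]
r4 m[X3→φ0] = [1, 1, 1, 1]
r4 m[X4→φ1] = [7, 6, 8, 1]
r4 m[X4→φ2] = [144, 288, 168, 432]
r5 m[φ0→X2] = [7, 6, 9, 7]
r5 m[φ0→X3] = [1440, 1008, 1728, 1440]
r5 m[φ1→X2] = [64, 36, 56, 64]
r5 m[φ1→X4] = [144, 288, 168, 432]
r5 m[φ2→X4] = [7, 6, 8, 1]
r5 m[φ3→X2] = [3, 8, 2, 2]
r5 m[X2→φ0] = [192, 288, 112, 128]
r5 m[X2→φ1] = [21, 48, 18, 14]
r5 m[X2→φ3] = [448, 216, 504, 448]
r5 m[X3→φ0] = [1, 1, 1, 1]
r5 m[X4→φ1] = [7, 6, 8, 1]
r5 m[X4→φ2] = [144, 288, 168, 432]
r6 m[φ0→X2] = [7, 6, 9, 7]
r6 m[φ0→X3] = [1440, 1008, 1728, 1440]
r6 m[φ1→X2] = [64, 36, 56, 64]
r6 m[φ1→X4] = [144, 288, 168, 432]
r6 m[φ2→X4] = [7, 6, 8, 1]
r6 m[φ3→X2] = [3, 8, 2, 2]
r6 m[X2→φ0] = [192, 288, 112, 128]
r6 m[X2→φ1] = [21, 48, 18, 14]
r6 m[X2→φ3] = [448, 216, 504, 448]
r6 m[X3→φ0] = [1, 1, 1, 1]
r6 m[X4→φ1] = [7, 6, 8, 1]
r6 m[X4→φ2] = [144, 288, 168, 432]
fixed point reached at round 6
traceback from X2: (X2=1, X3=2, X4=1), score=1728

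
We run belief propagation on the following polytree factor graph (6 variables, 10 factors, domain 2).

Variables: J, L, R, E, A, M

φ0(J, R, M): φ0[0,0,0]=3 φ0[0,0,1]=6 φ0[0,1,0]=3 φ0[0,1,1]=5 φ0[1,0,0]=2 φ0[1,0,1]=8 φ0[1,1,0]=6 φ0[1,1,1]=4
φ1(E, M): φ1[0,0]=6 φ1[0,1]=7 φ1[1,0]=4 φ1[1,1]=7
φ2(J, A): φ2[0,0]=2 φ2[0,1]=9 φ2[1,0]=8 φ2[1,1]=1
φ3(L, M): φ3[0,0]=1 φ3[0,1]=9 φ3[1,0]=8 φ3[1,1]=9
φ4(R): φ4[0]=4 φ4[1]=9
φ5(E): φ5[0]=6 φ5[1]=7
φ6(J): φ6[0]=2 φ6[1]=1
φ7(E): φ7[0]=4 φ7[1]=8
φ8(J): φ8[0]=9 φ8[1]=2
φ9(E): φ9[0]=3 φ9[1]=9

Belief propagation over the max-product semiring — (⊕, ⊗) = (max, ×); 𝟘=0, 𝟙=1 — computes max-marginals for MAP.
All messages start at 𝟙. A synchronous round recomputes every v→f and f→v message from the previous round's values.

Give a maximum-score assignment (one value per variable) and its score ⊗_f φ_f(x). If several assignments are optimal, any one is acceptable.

assignment: (J=0, L=0, R=1, E=1, A=1, M=1); score = 231472080

init: all messages = 𝟙 over 2 values
r1 m[φ0→J] = [6, 8]
r1 m[φ0→R] = [8, 6]
r1 m[φ0→M] = [6, 8]
r1 m[φ1→E] = [7, 7]
r1 m[φ1→M] = [6, 7]
r1 m[φ2→J] = [9, 8]
r1 m[φ2→A] = [8, 9]
r1 m[φ3→L] = [9, 9]
r1 m[φ3→M] = [8, 9]
r1 m[φ4→R] = [4, 9]
r1 m[φ5→E] = [6, 7]
r1 m[φ6→J] = [2, 1]
r1 m[φ7→E] = [4, 8]
r1 m[φ8→J] = [9, 2]
r1 m[φ9→E] = [3, 9]
r1 m[J→φ0] = [1, 1]
r1 m[J→φ2] = [1, 1]
r1 m[J→φ6] = [1, 1]
r1 m[J→φ8] = [1, 1]
r1 m[L→φ3] = [1, 1]
r1 m[R→φ0] = [1, 1]
r1 m[R→φ4] = [1, 1]
r1 m[E→φ1] = [1, 1]
r1 m[E→φ5] = [1, 1]
r1 m[E→φ7] = [1, 1]
r1 m[E→φ9] = [1, 1]
r1 m[A→φ2] = [1, 1]
r1 m[M→φ0] = [1, 1]
r1 m[M→φ1] = [1, 1]
r1 m[M→φ3] = [1, 1]
r2 m[φ0→J] = [6, 8]
r2 m[φ0→R] = [8, 6]
r2 m[φ0→M] = [6, 8]
r2 m[φ1→E] = [7, 7]
r2 m[φ1→M] = [6, 7]
r2 m[φ2→J] = [9, 8]
r2 m[φ2→A] = [8, 9]
r2 m[φ3→L] = [9, 9]
r2 m[φ3→M] = [8, 9]
r2 m[φ4→R] = [4, 9]
r2 m[φ5→E] = [6, 7]
r2 m[φ6→J] = [2, 1]
r2 m[φ7→E] = [4, 8]
r2 m[φ8→J] = [9, 2]
r2 m[φ9→E] = [3, 9]
r2 m[J→φ0] = [162, 16]
r2 m[J→φ2] = [108, 16]
r2 m[J→φ6] = [486, 128]
r2 m[J→φ8] = [108, 64]
r2 m[L→φ3] = [1, 1]
r2 m[R→φ0] = [4, 9]
r2 m[R→φ4] = [8, 6]
r2 m[E→φ1] = [72, 504]
r2 m[E→φ5] = [84, 504]
r2 m[E→φ7] = [126, 441]
r2 m[E→φ9] = [168, 392]
r2 m[A→φ2] = [1, 1]
r2 m[M→φ0] = [48, 63]
r2 m[M→φ1] = [48, 72]
r2 m[M→φ3] = [36, 56]
r3 m[φ0→J] = [2835, 2592]
r3 m[φ0→R] = [61236, 51030]
r3 m[φ0→M] = [4374, 7290]
r3 m[φ1→E] = [504, 504]
r3 m[φ1→M] = [2016, 3528]
r3 m[φ2→J] = [9, 8]
r3 m[φ2→A] = [216, 972]
r3 m[φ3→L] = [504, 504]
r3 m[φ3→M] = [8, 9]
r3 m[φ4→R] = [4, 9]
r3 m[φ5→E] = [6, 7]
r3 m[φ6→J] = [2, 1]
r3 m[φ7→E] = [4, 8]
r3 m[φ8→J] = [9, 2]
r3 m[φ9→E] = [3, 9]
r3 m[J→φ0] = [162, 16]
r3 m[J→φ2] = [108, 16]
r3 m[J→φ6] = [486, 128]
r3 m[J→φ8] = [108, 64]
r3 m[L→φ3] = [1, 1]
r3 m[R→φ0] = [4, 9]
r3 m[R→φ4] = [8, 6]
r3 m[E→φ1] = [72, 504]
r3 m[E→φ5] = [84, 504]
r3 m[E→φ7] = [126, 441]
r3 m[E→φ9] = [168, 392]
r3 m[A→φ2] = [1, 1]
r3 m[M→φ0] = [48, 63]
r3 m[M→φ1] = [48, 72]
r3 m[M→φ3] = [36, 56]
r4 m[φ0→J] = [2835, 2592]
r4 m[φ0→R] = [61236, 51030]
r4 m[φ0→M] = [4374, 7290]
r4 m[φ1→E] = [504, 504]
r4 m[φ1→M] = [2016, 3528]
r4 m[φ2→J] = [9, 8]
r4 m[φ2→A] = [216, 972]
r4 m[φ3→L] = [504, 504]
r4 m[φ3→M] = [8, 9]
r4 m[φ4→R] = [4, 9]
r4 m[φ5→E] = [6, 7]
r4 m[φ6→J] = [2, 1]
r4 m[φ7→E] = [4, 8]
r4 m[φ8→J] = [9, 2]
r4 m[φ9→E] = [3, 9]
r4 m[J→φ0] = [162, 16]
r4 m[J→φ2] = [51030, 5184]
r4 m[J→φ6] = [229635, 41472]
r4 m[J→φ8] = [51030, 20736]
r4 m[L→φ3] = [1, 1]
r4 m[R→φ0] = [4, 9]
r4 m[R→φ4] = [61236, 51030]
r4 m[E→φ1] = [72, 504]
r4 m[E→φ5] = [6048, 36288]
r4 m[E→φ7] = [9072, 31752]
r4 m[E→φ9] = [12096, 28224]
r4 m[A→φ2] = [1, 1]
r4 m[M→φ0] = [16128, 31752]
r4 m[M→φ1] = [34992, 65610]
r4 m[M→φ3] = [8817984, 25719120]
r5 m[φ0→J] = [1428840, 1143072]
r5 m[φ0→R] = [30862944, 25719120]
r5 m[φ0→M] = [4374, 7290]
r5 m[φ1→E] = [459270, 459270]
r5 m[φ1→M] = [2016, 3528]
r5 m[φ2→J] = [9, 8]
r5 m[φ2→A] = [102060, 459270]
r5 m[φ3→L] = [231472080, 231472080]
r5 m[φ3→M] = [8, 9]
r5 m[φ4→R] = [4, 9]
r5 m[φ5→E] = [6, 7]
r5 m[φ6→J] = [2, 1]
r5 m[φ7→E] = [4, 8]
r5 m[φ8→J] = [9, 2]
r5 m[φ9→E] = [3, 9]
r5 m[J→φ0] = [162, 16]
r5 m[J→φ2] = [51030, 5184]
r5 m[J→φ6] = [229635, 41472]
r5 m[J→φ8] = [51030, 20736]
r5 m[L→φ3] = [1, 1]
r5 m[R→φ0] = [4, 9]
r5 m[R→φ4] = [61236, 51030]
r5 m[E→φ1] = [72, 504]
r5 m[E→φ5] = [6048, 36288]
r5 m[E→φ7] = [9072, 31752]
r5 m[E→φ9] = [12096, 28224]
r5 m[A→φ2] = [1, 1]
r5 m[M→φ0] = [16128, 31752]
r5 m[M→φ1] = [34992, 65610]
r5 m[M→φ3] = [8817984, 25719120]
r6 m[φ0→J] = [1428840, 1143072]
r6 m[φ0→R] = [30862944, 25719120]
r6 m[φ0→M] = [4374, 7290]
r6 m[φ1→E] = [459270, 459270]
r6 m[φ1→M] = [2016, 3528]
r6 m[φ2→J] = [9, 8]
r6 m[φ2→A] = [102060, 459270]
r6 m[φ3→L] = [231472080, 231472080]
r6 m[φ3→M] = [8, 9]
r6 m[φ4→R] = [4, 9]
r6 m[φ5→E] = [6, 7]
r6 m[φ6→J] = [2, 1]
r6 m[φ7→E] = [4, 8]
r6 m[φ8→J] = [9, 2]
r6 m[φ9→E] = [3, 9]
r6 m[J→φ0] = [162, 16]
r6 m[J→φ2] = [25719120, 2286144]
r6 m[J→φ6] = [115736040, 18289152]
r6 m[J→φ8] = [25719120, 9144576]
r6 m[L→φ3] = [1, 1]
r6 m[R→φ0] = [4, 9]
r6 m[R→φ4] = [30862944, 25719120]
r6 m[E→φ1] = [72, 504]
r6 m[E→φ5] = [5511240, 33067440]
r6 m[E→φ7] = [8266860, 28934010]
r6 m[E→φ9] = [11022480, 25719120]
r6 m[A→φ2] = [1, 1]
r6 m[M→φ0] = [16128, 31752]
r6 m[M→φ1] = [34992, 65610]
r6 m[M→φ3] = [8817984, 25719120]
r7 m[φ0→J] = [1428840, 1143072]
r7 m[φ0→R] = [30862944, 25719120]
r7 m[φ0→M] = [4374, 7290]
r7 m[φ1→E] = [459270, 459270]
r7 m[φ1→M] = [2016, 3528]
r7 m[φ2→J] = [9, 8]
r7 m[φ2→A] = [51438240, 231472080]
r7 m[φ3→L] = [231472080, 231472080]
r7 m[φ3→M] = [8, 9]
r7 m[φ4→R] = [4, 9]
r7 m[φ5→E] = [6, 7]
r7 m[φ6→J] = [2, 1]
r7 m[φ7→E] = [4, 8]
r7 m[φ8→J] = [9, 2]
r7 m[φ9→E] = [3, 9]
r7 m[J→φ0] = [162, 16]
r7 m[J→φ2] = [25719120, 2286144]
r7 m[J→φ6] = [115736040, 18289152]
r7 m[J→φ8] = [25719120, 9144576]
r7 m[L→φ3] = [1, 1]
r7 m[R→φ0] = [4, 9]
r7 m[R→φ4] = [30862944, 25719120]
r7 m[E→φ1] = [72, 504]
r7 m[E→φ5] = [5511240, 33067440]
r7 m[E→φ7] = [8266860, 28934010]
r7 m[E→φ9] = [11022480, 25719120]
r7 m[A→φ2] = [1, 1]
r7 m[M→φ0] = [16128, 31752]
r7 m[M→φ1] = [34992, 65610]
r7 m[M→φ3] = [8817984, 25719120]
r8 m[φ0→J] = [1428840, 1143072]
r8 m[φ0→R] = [30862944, 25719120]
r8 m[φ0→M] = [4374, 7290]
r8 m[φ1→E] = [459270, 459270]
r8 m[φ1→M] = [2016, 3528]
r8 m[φ2→J] = [9, 8]
r8 m[φ2→A] = [51438240, 231472080]
r8 m[φ3→L] = [231472080, 231472080]
r8 m[φ3→M] = [8, 9]
r8 m[φ4→R] = [4, 9]
r8 m[φ5→E] = [6, 7]
r8 m[φ6→J] = [2, 1]
r8 m[φ7→E] = [4, 8]
r8 m[φ8→J] = [9, 2]
r8 m[φ9→E] = [3, 9]
r8 m[J→φ0] = [162, 16]
r8 m[J→φ2] = [25719120, 2286144]
r8 m[J→φ6] = [115736040, 18289152]
r8 m[J→φ8] = [25719120, 9144576]
r8 m[L→φ3] = [1, 1]
r8 m[R→φ0] = [4, 9]
r8 m[R→φ4] = [30862944, 25719120]
r8 m[E→φ1] = [72, 504]
r8 m[E→φ5] = [5511240, 33067440]
r8 m[E→φ7] = [8266860, 28934010]
r8 m[E→φ9] = [11022480, 25719120]
r8 m[A→φ2] = [1, 1]
r8 m[M→φ0] = [16128, 31752]
r8 m[M→φ1] = [34992, 65610]
r8 m[M→φ3] = [8817984, 25719120]
fixed point reached at round 8
traceback from J: (J=0, L=0, R=1, E=1, A=1, M=1), score=231472080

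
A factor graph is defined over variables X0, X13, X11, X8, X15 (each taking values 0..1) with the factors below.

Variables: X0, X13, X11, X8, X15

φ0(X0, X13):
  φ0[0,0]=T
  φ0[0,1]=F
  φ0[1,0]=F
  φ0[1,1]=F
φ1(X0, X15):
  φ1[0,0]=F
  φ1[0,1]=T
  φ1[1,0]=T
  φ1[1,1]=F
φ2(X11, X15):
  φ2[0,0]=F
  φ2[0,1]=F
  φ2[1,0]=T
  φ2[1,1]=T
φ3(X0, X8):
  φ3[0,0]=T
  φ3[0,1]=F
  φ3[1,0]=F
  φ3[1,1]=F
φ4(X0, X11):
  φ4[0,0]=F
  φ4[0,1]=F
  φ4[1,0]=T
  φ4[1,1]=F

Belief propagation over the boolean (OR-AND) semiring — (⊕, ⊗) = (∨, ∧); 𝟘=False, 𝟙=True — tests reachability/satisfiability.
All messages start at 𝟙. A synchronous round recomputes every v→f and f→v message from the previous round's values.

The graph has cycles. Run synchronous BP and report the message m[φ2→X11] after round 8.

message @ round 8 = [F, F]

init: all messages = 𝟙 over 2 values
r1 m[φ0→X0] = [T, F]
r1 m[φ0→X13] = [T, F]
r1 m[φ1→X0] = [T, T]
r1 m[φ1→X15] = [T, T]
r1 m[φ2→X11] = [F, T]
r1 m[φ2→X15] = [T, T]
r1 m[φ3→X0] = [T, F]
r1 m[φ3→X8] = [T, F]
r1 m[φ4→X0] = [F, T]
r1 m[φ4→X11] = [T, F]
r1 m[X0→φ0] = [T, T]
r1 m[X0→φ1] = [T, T]
r1 m[X0→φ3] = [T, T]
r1 m[X0→φ4] = [T, T]
r1 m[X13→φ0] = [T, T]
r1 m[X11→φ2] = [T, T]
r1 m[X11→φ4] = [T, T]
r1 m[X8→φ3] = [T, T]
r1 m[X15→φ1] = [T, T]
r1 m[X15→φ2] = [T, T]
r2 m[φ0→X0] = [T, F]
r2 m[φ0→X13] = [T, F]
r2 m[φ1→X0] = [T, T]
r2 m[φ1→X15] = [T, T]
r2 m[φ2→X11] = [F, T]
r2 m[φ2→X15] = [T, T]
r2 m[φ3→X0] = [T, F]
r2 m[φ3→X8] = [T, F]
r2 m[φ4→X0] = [F, T]
r2 m[φ4→X11] = [T, F]
r2 m[X0→φ0] = [F, F]
r2 m[X0→φ1] = [F, F]
r2 m[X0→φ3] = [F, F]
r2 m[X0→φ4] = [T, F]
r2 m[X13→φ0] = [T, T]
r2 m[X11→φ2] = [T, F]
r2 m[X11→φ4] = [F, T]
r2 m[X8→φ3] = [T, T]
r2 m[X15→φ1] = [T, T]
r2 m[X15→φ2] = [T, T]
r3 m[φ0→X0] = [T, F]
r3 m[φ0→X13] = [F, F]
r3 m[φ1→X0] = [T, T]
r3 m[φ1→X15] = [F, F]
r3 m[φ2→X11] = [F, T]
r3 m[φ2→X15] = [F, F]
r3 m[φ3→X0] = [T, F]
r3 m[φ3→X8] = [F, F]
r3 m[φ4→X0] = [F, F]
r3 m[φ4→X11] = [F, F]
r3 m[X0→φ0] = [F, F]
r3 m[X0→φ1] = [F, F]
r3 m[X0→φ3] = [F, F]
r3 m[X0→φ4] = [T, F]
r3 m[X13→φ0] = [T, T]
r3 m[X11→φ2] = [T, F]
r3 m[X11→φ4] = [F, T]
r3 m[X8→φ3] = [T, T]
r3 m[X15→φ1] = [T, T]
r3 m[X15→φ2] = [T, T]
r4 m[φ0→X0] = [T, F]
r4 m[φ0→X13] = [F, F]
r4 m[φ1→X0] = [T, T]
r4 m[φ1→X15] = [F, F]
r4 m[φ2→X11] = [F, T]
r4 m[φ2→X15] = [F, F]
r4 m[φ3→X0] = [T, F]
r4 m[φ3→X8] = [F, F]
r4 m[φ4→X0] = [F, F]
r4 m[φ4→X11] = [F, F]
r4 m[X0→φ0] = [F, F]
r4 m[X0→φ1] = [F, F]
r4 m[X0→φ3] = [F, F]
r4 m[X0→φ4] = [T, F]
r4 m[X13→φ0] = [T, T]
r4 m[X11→φ2] = [F, F]
r4 m[X11→φ4] = [F, T]
r4 m[X8→φ3] = [T, T]
r4 m[X15→φ1] = [F, F]
r4 m[X15→φ2] = [F, F]
r5 m[φ0→X0] = [T, F]
r5 m[φ0→X13] = [F, F]
r5 m[φ1→X0] = [F, F]
r5 m[φ1→X15] = [F, F]
r5 m[φ2→X11] = [F, F]
r5 m[φ2→X15] = [F, F]
r5 m[φ3→X0] = [T, F]
r5 m[φ3→X8] = [F, F]
r5 m[φ4→X0] = [F, F]
r5 m[φ4→X11] = [F, F]
r5 m[X0→φ0] = [F, F]
r5 m[X0→φ1] = [F, F]
r5 m[X0→φ3] = [F, F]
r5 m[X0→φ4] = [T, F]
r5 m[X13→φ0] = [T, T]
r5 m[X11→φ2] = [F, F]
r5 m[X11→φ4] = [F, T]
r5 m[X8→φ3] = [T, T]
r5 m[X15→φ1] = [F, F]
r5 m[X15→φ2] = [F, F]
r6 m[φ0→X0] = [T, F]
r6 m[φ0→X13] = [F, F]
r6 m[φ1→X0] = [F, F]
r6 m[φ1→X15] = [F, F]
r6 m[φ2→X11] = [F, F]
r6 m[φ2→X15] = [F, F]
r6 m[φ3→X0] = [T, F]
r6 m[φ3→X8] = [F, F]
r6 m[φ4→X0] = [F, F]
r6 m[φ4→X11] = [F, F]
r6 m[X0→φ0] = [F, F]
r6 m[X0→φ1] = [F, F]
r6 m[X0→φ3] = [F, F]
r6 m[X0→φ4] = [F, F]
r6 m[X13→φ0] = [T, T]
r6 m[X11→φ2] = [F, F]
r6 m[X11→φ4] = [F, F]
r6 m[X8→φ3] = [T, T]
r6 m[X15→φ1] = [F, F]
r6 m[X15→φ2] = [F, F]
r7 m[φ0→X0] = [T, F]
r7 m[φ0→X13] = [F, F]
r7 m[φ1→X0] = [F, F]
r7 m[φ1→X15] = [F, F]
r7 m[φ2→X11] = [F, F]
r7 m[φ2→X15] = [F, F]
r7 m[φ3→X0] = [T, F]
r7 m[φ3→X8] = [F, F]
r7 m[φ4→X0] = [F, F]
r7 m[φ4→X11] = [F, F]
r7 m[X0→φ0] = [F, F]
r7 m[X0→φ1] = [F, F]
r7 m[X0→φ3] = [F, F]
r7 m[X0→φ4] = [F, F]
r7 m[X13→φ0] = [T, T]
r7 m[X11→φ2] = [F, F]
r7 m[X11→φ4] = [F, F]
r7 m[X8→φ3] = [T, T]
r7 m[X15→φ1] = [F, F]
r7 m[X15→φ2] = [F, F]
r8 m[φ0→X0] = [T, F]
r8 m[φ0→X13] = [F, F]
r8 m[φ1→X0] = [F, F]
r8 m[φ1→X15] = [F, F]
r8 m[φ2→X11] = [F, F]
r8 m[φ2→X15] = [F, F]
r8 m[φ3→X0] = [T, F]
r8 m[φ3→X8] = [F, F]
r8 m[φ4→X0] = [F, F]
r8 m[φ4→X11] = [F, F]
r8 m[X0→φ0] = [F, F]
r8 m[X0→φ1] = [F, F]
r8 m[X0→φ3] = [F, F]
r8 m[X0→φ4] = [F, F]
r8 m[X13→φ0] = [T, T]
r8 m[X11→φ2] = [F, F]
r8 m[X11→φ4] = [F, F]
r8 m[X8→φ3] = [T, T]
r8 m[X15→φ1] = [F, F]
r8 m[X15→φ2] = [F, F]
fixed point reached at round 7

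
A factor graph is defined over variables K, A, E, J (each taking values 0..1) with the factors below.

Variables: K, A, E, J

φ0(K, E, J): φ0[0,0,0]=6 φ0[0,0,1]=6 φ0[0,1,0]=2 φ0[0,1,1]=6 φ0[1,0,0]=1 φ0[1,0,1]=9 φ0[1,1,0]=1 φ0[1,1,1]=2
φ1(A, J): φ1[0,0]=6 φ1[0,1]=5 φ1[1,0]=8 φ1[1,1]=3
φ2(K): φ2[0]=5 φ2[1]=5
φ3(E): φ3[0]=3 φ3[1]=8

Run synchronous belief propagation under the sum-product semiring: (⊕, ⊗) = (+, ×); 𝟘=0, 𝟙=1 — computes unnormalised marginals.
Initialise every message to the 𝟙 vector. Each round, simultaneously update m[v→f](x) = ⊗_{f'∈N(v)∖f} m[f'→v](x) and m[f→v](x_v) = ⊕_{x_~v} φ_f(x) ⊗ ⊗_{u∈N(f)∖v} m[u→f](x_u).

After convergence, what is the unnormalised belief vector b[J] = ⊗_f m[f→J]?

b[J] = [3150, 4360]

init: all messages = 𝟙 over 2 values
r1 m[φ0→K] = [20, 13]
r1 m[φ0→E] = [22, 11]
r1 m[φ0→J] = [10, 23]
r1 m[φ1→A] = [11, 11]
r1 m[φ1→J] = [14, 8]
r1 m[φ2→K] = [5, 5]
r1 m[φ3→E] = [3, 8]
r1 m[K→φ0] = [1, 1]
r1 m[K→φ2] = [1, 1]
r1 m[A→φ1] = [1, 1]
r1 m[E→φ0] = [1, 1]
r1 m[E→φ3] = [1, 1]
r1 m[J→φ0] = [1, 1]
r1 m[J→φ1] = [1, 1]
r2 m[φ0→K] = [20, 13]
r2 m[φ0→E] = [22, 11]
r2 m[φ0→J] = [10, 23]
r2 m[φ1→A] = [11, 11]
r2 m[φ1→J] = [14, 8]
r2 m[φ2→K] = [5, 5]
r2 m[φ3→E] = [3, 8]
r2 m[K→φ0] = [5, 5]
r2 m[K→φ2] = [20, 13]
r2 m[A→φ1] = [1, 1]
r2 m[E→φ0] = [3, 8]
r2 m[E→φ3] = [22, 11]
r2 m[J→φ0] = [14, 8]
r2 m[J→φ1] = [10, 23]
r3 m[φ0→K] = [1004, 498]
r3 m[φ0→E] = [1090, 530]
r3 m[φ0→J] = [225, 545]
r3 m[φ1→A] = [175, 149]
r3 m[φ1→J] = [14, 8]
r3 m[φ2→K] = [5, 5]
r3 m[φ3→E] = [3, 8]
r3 m[K→φ0] = [5, 5]
r3 m[K→φ2] = [20, 13]
r3 m[A→φ1] = [1, 1]
r3 m[E→φ0] = [3, 8]
r3 m[E→φ3] = [22, 11]
r3 m[J→φ0] = [14, 8]
r3 m[J→φ1] = [10, 23]
r4 m[φ0→K] = [1004, 498]
r4 m[φ0→E] = [1090, 530]
r4 m[φ0→J] = [225, 545]
r4 m[φ1→A] = [175, 149]
r4 m[φ1→J] = [14, 8]
r4 m[φ2→K] = [5, 5]
r4 m[φ3→E] = [3, 8]
r4 m[K→φ0] = [5, 5]
r4 m[K→φ2] = [1004, 498]
r4 m[A→φ1] = [1, 1]
r4 m[E→φ0] = [3, 8]
r4 m[E→φ3] = [1090, 530]
r4 m[J→φ0] = [14, 8]
r4 m[J→φ1] = [225, 545]
r5 m[φ0→K] = [1004, 498]
r5 m[φ0→E] = [1090, 530]
r5 m[φ0→J] = [225, 545]
r5 m[φ1→A] = [4075, 3435]
r5 m[φ1→J] = [14, 8]
r5 m[φ2→K] = [5, 5]
r5 m[φ3→E] = [3, 8]
r5 m[K→φ0] = [5, 5]
r5 m[K→φ2] = [1004, 498]
r5 m[A→φ1] = [1, 1]
r5 m[E→φ0] = [3, 8]
r5 m[E→φ3] = [1090, 530]
r5 m[J→φ0] = [14, 8]
r5 m[J→φ1] = [225, 545]
r6 m[φ0→K] = [1004, 498]
r6 m[φ0→E] = [1090, 530]
r6 m[φ0→J] = [225, 545]
r6 m[φ1→A] = [4075, 3435]
r6 m[φ1→J] = [14, 8]
r6 m[φ2→K] = [5, 5]
r6 m[φ3→E] = [3, 8]
r6 m[K→φ0] = [5, 5]
r6 m[K→φ2] = [1004, 498]
r6 m[A→φ1] = [1, 1]
r6 m[E→φ0] = [3, 8]
r6 m[E→φ3] = [1090, 530]
r6 m[J→φ0] = [14, 8]
r6 m[J→φ1] = [225, 545]
fixed point reached at round 6
b[J] = ⊗ incoming = [3150, 4360]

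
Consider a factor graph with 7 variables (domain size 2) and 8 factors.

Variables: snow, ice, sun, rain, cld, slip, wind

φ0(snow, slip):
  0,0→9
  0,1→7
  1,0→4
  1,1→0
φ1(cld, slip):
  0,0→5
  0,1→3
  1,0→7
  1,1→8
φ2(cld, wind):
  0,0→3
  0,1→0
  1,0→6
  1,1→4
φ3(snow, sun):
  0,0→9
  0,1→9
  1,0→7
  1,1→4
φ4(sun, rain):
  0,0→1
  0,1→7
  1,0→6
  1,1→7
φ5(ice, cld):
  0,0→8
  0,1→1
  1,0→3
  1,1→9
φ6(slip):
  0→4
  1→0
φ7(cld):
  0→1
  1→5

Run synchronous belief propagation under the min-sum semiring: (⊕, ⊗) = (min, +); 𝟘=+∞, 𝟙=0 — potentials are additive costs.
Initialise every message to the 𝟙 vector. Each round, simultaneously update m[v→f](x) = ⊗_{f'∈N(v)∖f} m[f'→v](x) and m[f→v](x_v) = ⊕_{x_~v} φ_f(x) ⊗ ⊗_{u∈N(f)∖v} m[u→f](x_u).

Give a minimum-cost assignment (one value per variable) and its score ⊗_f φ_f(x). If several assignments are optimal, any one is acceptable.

init: all messages = 𝟙 over 2 values
r1 m[φ0→snow] = [7, 0]
r1 m[φ0→slip] = [4, 0]
r1 m[φ1→cld] = [3, 7]
r1 m[φ1→slip] = [5, 3]
r1 m[φ2→cld] = [0, 4]
r1 m[φ2→wind] = [3, 0]
r1 m[φ3→snow] = [9, 4]
r1 m[φ3→sun] = [7, 4]
r1 m[φ4→sun] = [1, 6]
r1 m[φ4→rain] = [1, 7]
r1 m[φ5→ice] = [1, 3]
r1 m[φ5→cld] = [3, 1]
r1 m[φ6→slip] = [4, 0]
r1 m[φ7→cld] = [1, 5]
r1 m[snow→φ0] = [0, 0]
r1 m[snow→φ3] = [0, 0]
r1 m[ice→φ5] = [0, 0]
r1 m[sun→φ3] = [0, 0]
r1 m[sun→φ4] = [0, 0]
r1 m[rain→φ4] = [0, 0]
r1 m[cld→φ1] = [0, 0]
r1 m[cld→φ2] = [0, 0]
r1 m[cld→φ5] = [0, 0]
r1 m[cld→φ7] = [0, 0]
r1 m[slip→φ0] = [0, 0]
r1 m[slip→φ1] = [0, 0]
r1 m[slip→φ6] = [0, 0]
r1 m[wind→φ2] = [0, 0]
r2 m[φ0→snow] = [7, 0]
r2 m[φ0→slip] = [4, 0]
r2 m[φ1→cld] = [3, 7]
r2 m[φ1→slip] = [5, 3]
r2 m[φ2→cld] = [0, 4]
r2 m[φ2→wind] = [3, 0]
r2 m[φ3→snow] = [9, 4]
r2 m[φ3→sun] = [7, 4]
r2 m[φ4→sun] = [1, 6]
r2 m[φ4→rain] = [1, 7]
r2 m[φ5→ice] = [1, 3]
r2 m[φ5→cld] = [3, 1]
r2 m[φ6→slip] = [4, 0]
r2 m[φ7→cld] = [1, 5]
r2 m[snow→φ0] = [9, 4]
r2 m[snow→φ3] = [7, 0]
r2 m[ice→φ5] = [0, 0]
r2 m[sun→φ3] = [1, 6]
r2 m[sun→φ4] = [7, 4]
r2 m[rain→φ4] = [0, 0]
r2 m[cld→φ1] = [4, 10]
r2 m[cld→φ2] = [7, 13]
r2 m[cld→φ5] = [4, 16]
r2 m[cld→φ7] = [6, 12]
r2 m[slip→φ0] = [9, 3]
r2 m[slip→φ1] = [8, 0]
r2 m[slip→φ6] = [9, 3]
r2 m[wind→φ2] = [0, 0]
r3 m[φ0→snow] = [10, 3]
r3 m[φ0→slip] = [8, 4]
r3 m[φ1→cld] = [3, 8]
r3 m[φ1→slip] = [9, 7]
r3 m[φ2→cld] = [0, 4]
r3 m[φ2→wind] = [10, 7]
r3 m[φ3→snow] = [10, 8]
r3 m[φ3→sun] = [7, 4]
r3 m[φ4→sun] = [1, 6]
r3 m[φ4→rain] = [8, 11]
r3 m[φ5→ice] = [12, 7]
r3 m[φ5→cld] = [3, 1]
r3 m[φ6→slip] = [4, 0]
r3 m[φ7→cld] = [1, 5]
r3 m[snow→φ0] = [9, 4]
r3 m[snow→φ3] = [7, 0]
r3 m[ice→φ5] = [0, 0]
r3 m[sun→φ3] = [1, 6]
r3 m[sun→φ4] = [7, 4]
r3 m[rain→φ4] = [0, 0]
r3 m[cld→φ1] = [4, 10]
r3 m[cld→φ2] = [7, 13]
r3 m[cld→φ5] = [4, 16]
r3 m[cld→φ7] = [6, 12]
r3 m[slip→φ0] = [9, 3]
r3 m[slip→φ1] = [8, 0]
r3 m[slip→φ6] = [9, 3]
r3 m[wind→φ2] = [0, 0]
r4 m[φ0→snow] = [10, 3]
r4 m[φ0→slip] = [8, 4]
r4 m[φ1→cld] = [3, 8]
r4 m[φ1→slip] = [9, 7]
r4 m[φ2→cld] = [0, 4]
r4 m[φ2→wind] = [10, 7]
r4 m[φ3→snow] = [10, 8]
r4 m[φ3→sun] = [7, 4]
r4 m[φ4→sun] = [1, 6]
r4 m[φ4→rain] = [8, 11]
r4 m[φ5→ice] = [12, 7]
r4 m[φ5→cld] = [3, 1]
r4 m[φ6→slip] = [4, 0]
r4 m[φ7→cld] = [1, 5]
r4 m[snow→φ0] = [10, 8]
r4 m[snow→φ3] = [10, 3]
r4 m[ice→φ5] = [0, 0]
r4 m[sun→φ3] = [1, 6]
r4 m[sun→φ4] = [7, 4]
r4 m[rain→φ4] = [0, 0]
r4 m[cld→φ1] = [4, 10]
r4 m[cld→φ2] = [7, 14]
r4 m[cld→φ5] = [4, 17]
r4 m[cld→φ7] = [6, 13]
r4 m[slip→φ0] = [13, 7]
r4 m[slip→φ1] = [12, 4]
r4 m[slip→φ6] = [17, 11]
r4 m[wind→φ2] = [0, 0]
r5 m[φ0→snow] = [14, 7]
r5 m[φ0→slip] = [12, 8]
r5 m[φ1→cld] = [7, 12]
r5 m[φ1→slip] = [9, 7]
r5 m[φ2→cld] = [0, 4]
r5 m[φ2→wind] = [10, 7]
r5 m[φ3→snow] = [10, 8]
r5 m[φ3→sun] = [10, 7]
r5 m[φ4→sun] = [1, 6]
r5 m[φ4→rain] = [8, 11]
r5 m[φ5→ice] = [12, 7]
r5 m[φ5→cld] = [3, 1]
r5 m[φ6→slip] = [4, 0]
r5 m[φ7→cld] = [1, 5]
r5 m[snow→φ0] = [10, 8]
r5 m[snow→φ3] = [10, 3]
r5 m[ice→φ5] = [0, 0]
r5 m[sun→φ3] = [1, 6]
r5 m[sun→φ4] = [7, 4]
r5 m[rain→φ4] = [0, 0]
r5 m[cld→φ1] = [4, 10]
r5 m[cld→φ2] = [7, 14]
r5 m[cld→φ5] = [4, 17]
r5 m[cld→φ7] = [6, 13]
r5 m[slip→φ0] = [13, 7]
r5 m[slip→φ1] = [12, 4]
r5 m[slip→φ6] = [17, 11]
r5 m[wind→φ2] = [0, 0]
r6 m[φ0→snow] = [14, 7]
r6 m[φ0→slip] = [12, 8]
r6 m[φ1→cld] = [7, 12]
r6 m[φ1→slip] = [9, 7]
r6 m[φ2→cld] = [0, 4]
r6 m[φ2→wind] = [10, 7]
r6 m[φ3→snow] = [10, 8]
r6 m[φ3→sun] = [10, 7]
r6 m[φ4→sun] = [1, 6]
r6 m[φ4→rain] = [8, 11]
r6 m[φ5→ice] = [12, 7]
r6 m[φ5→cld] = [3, 1]
r6 m[φ6→slip] = [4, 0]
r6 m[φ7→cld] = [1, 5]
r6 m[snow→φ0] = [10, 8]
r6 m[snow→φ3] = [14, 7]
r6 m[ice→φ5] = [0, 0]
r6 m[sun→φ3] = [1, 6]
r6 m[sun→φ4] = [10, 7]
r6 m[rain→φ4] = [0, 0]
r6 m[cld→φ1] = [4, 10]
r6 m[cld→φ2] = [11, 18]
r6 m[cld→φ5] = [8, 21]
r6 m[cld→φ7] = [10, 17]
r6 m[slip→φ0] = [13, 7]
r6 m[slip→φ1] = [16, 8]
r6 m[slip→φ6] = [21, 15]
r6 m[wind→φ2] = [0, 0]
r7 m[φ0→snow] = [14, 7]
r7 m[φ0→slip] = [12, 8]
r7 m[φ1→cld] = [11, 16]
r7 m[φ1→slip] = [9, 7]
r7 m[φ2→cld] = [0, 4]
r7 m[φ2→wind] = [14, 11]
r7 m[φ3→snow] = [10, 8]
r7 m[φ3→sun] = [14, 11]
r7 m[φ4→sun] = [1, 6]
r7 m[φ4→rain] = [11, 14]
r7 m[φ5→ice] = [16, 11]
r7 m[φ5→cld] = [3, 1]
r7 m[φ6→slip] = [4, 0]
r7 m[φ7→cld] = [1, 5]
r7 m[snow→φ0] = [10, 8]
r7 m[snow→φ3] = [14, 7]
r7 m[ice→φ5] = [0, 0]
r7 m[sun→φ3] = [1, 6]
r7 m[sun→φ4] = [10, 7]
r7 m[rain→φ4] = [0, 0]
r7 m[cld→φ1] = [4, 10]
r7 m[cld→φ2] = [11, 18]
r7 m[cld→φ5] = [8, 21]
r7 m[cld→φ7] = [10, 17]
r7 m[slip→φ0] = [13, 7]
r7 m[slip→φ1] = [16, 8]
r7 m[slip→φ6] = [21, 15]
r7 m[wind→φ2] = [0, 0]
r8 m[φ0→snow] = [14, 7]
r8 m[φ0→slip] = [12, 8]
r8 m[φ1→cld] = [11, 16]
r8 m[φ1→slip] = [9, 7]
r8 m[φ2→cld] = [0, 4]
r8 m[φ2→wind] = [14, 11]
r8 m[φ3→snow] = [10, 8]
r8 m[φ3→sun] = [14, 11]
r8 m[φ4→sun] = [1, 6]
r8 m[φ4→rain] = [11, 14]
r8 m[φ5→ice] = [16, 11]
r8 m[φ5→cld] = [3, 1]
r8 m[φ6→slip] = [4, 0]
r8 m[φ7→cld] = [1, 5]
r8 m[snow→φ0] = [10, 8]
r8 m[snow→φ3] = [14, 7]
r8 m[ice→φ5] = [0, 0]
r8 m[sun→φ3] = [1, 6]
r8 m[sun→φ4] = [14, 11]
r8 m[rain→φ4] = [0, 0]
r8 m[cld→φ1] = [4, 10]
r8 m[cld→φ2] = [15, 22]
r8 m[cld→φ5] = [12, 25]
r8 m[cld→φ7] = [14, 21]
r8 m[slip→φ0] = [13, 7]
r8 m[slip→φ1] = [16, 8]
r8 m[slip→φ6] = [21, 15]
r8 m[wind→φ2] = [0, 0]
r9 m[φ0→snow] = [14, 7]
r9 m[φ0→slip] = [12, 8]
r9 m[φ1→cld] = [11, 16]
r9 m[φ1→slip] = [9, 7]
r9 m[φ2→cld] = [0, 4]
r9 m[φ2→wind] = [18, 15]
r9 m[φ3→snow] = [10, 8]
r9 m[φ3→sun] = [14, 11]
r9 m[φ4→sun] = [1, 6]
r9 m[φ4→rain] = [15, 18]
r9 m[φ5→ice] = [20, 15]
r9 m[φ5→cld] = [3, 1]
r9 m[φ6→slip] = [4, 0]
r9 m[φ7→cld] = [1, 5]
r9 m[snow→φ0] = [10, 8]
r9 m[snow→φ3] = [14, 7]
r9 m[ice→φ5] = [0, 0]
r9 m[sun→φ3] = [1, 6]
r9 m[sun→φ4] = [14, 11]
r9 m[rain→φ4] = [0, 0]
r9 m[cld→φ1] = [4, 10]
r9 m[cld→φ2] = [15, 22]
r9 m[cld→φ5] = [12, 25]
r9 m[cld→φ7] = [14, 21]
r9 m[slip→φ0] = [13, 7]
r9 m[slip→φ1] = [16, 8]
r9 m[slip→φ6] = [21, 15]
r9 m[wind→φ2] = [0, 0]
r10 m[φ0→snow] = [14, 7]
r10 m[φ0→slip] = [12, 8]
r10 m[φ1→cld] = [11, 16]
r10 m[φ1→slip] = [9, 7]
r10 m[φ2→cld] = [0, 4]
r10 m[φ2→wind] = [18, 15]
r10 m[φ3→snow] = [10, 8]
r10 m[φ3→sun] = [14, 11]
r10 m[φ4→sun] = [1, 6]
r10 m[φ4→rain] = [15, 18]
r10 m[φ5→ice] = [20, 15]
r10 m[φ5→cld] = [3, 1]
r10 m[φ6→slip] = [4, 0]
r10 m[φ7→cld] = [1, 5]
r10 m[snow→φ0] = [10, 8]
r10 m[snow→φ3] = [14, 7]
r10 m[ice→φ5] = [0, 0]
r10 m[sun→φ3] = [1, 6]
r10 m[sun→φ4] = [14, 11]
r10 m[rain→φ4] = [0, 0]
r10 m[cld→φ1] = [4, 10]
r10 m[cld→φ2] = [15, 22]
r10 m[cld→φ5] = [12, 25]
r10 m[cld→φ7] = [14, 21]
r10 m[slip→φ0] = [13, 7]
r10 m[slip→φ1] = [16, 8]
r10 m[slip→φ6] = [21, 15]
r10 m[wind→φ2] = [0, 0]
fixed point reached at round 10
traceback from snow: (snow=1, ice=1, sun=0, rain=0, cld=0, slip=1, wind=1), score=15

assignment: (snow=1, ice=1, sun=0, rain=0, cld=0, slip=1, wind=1); score = 15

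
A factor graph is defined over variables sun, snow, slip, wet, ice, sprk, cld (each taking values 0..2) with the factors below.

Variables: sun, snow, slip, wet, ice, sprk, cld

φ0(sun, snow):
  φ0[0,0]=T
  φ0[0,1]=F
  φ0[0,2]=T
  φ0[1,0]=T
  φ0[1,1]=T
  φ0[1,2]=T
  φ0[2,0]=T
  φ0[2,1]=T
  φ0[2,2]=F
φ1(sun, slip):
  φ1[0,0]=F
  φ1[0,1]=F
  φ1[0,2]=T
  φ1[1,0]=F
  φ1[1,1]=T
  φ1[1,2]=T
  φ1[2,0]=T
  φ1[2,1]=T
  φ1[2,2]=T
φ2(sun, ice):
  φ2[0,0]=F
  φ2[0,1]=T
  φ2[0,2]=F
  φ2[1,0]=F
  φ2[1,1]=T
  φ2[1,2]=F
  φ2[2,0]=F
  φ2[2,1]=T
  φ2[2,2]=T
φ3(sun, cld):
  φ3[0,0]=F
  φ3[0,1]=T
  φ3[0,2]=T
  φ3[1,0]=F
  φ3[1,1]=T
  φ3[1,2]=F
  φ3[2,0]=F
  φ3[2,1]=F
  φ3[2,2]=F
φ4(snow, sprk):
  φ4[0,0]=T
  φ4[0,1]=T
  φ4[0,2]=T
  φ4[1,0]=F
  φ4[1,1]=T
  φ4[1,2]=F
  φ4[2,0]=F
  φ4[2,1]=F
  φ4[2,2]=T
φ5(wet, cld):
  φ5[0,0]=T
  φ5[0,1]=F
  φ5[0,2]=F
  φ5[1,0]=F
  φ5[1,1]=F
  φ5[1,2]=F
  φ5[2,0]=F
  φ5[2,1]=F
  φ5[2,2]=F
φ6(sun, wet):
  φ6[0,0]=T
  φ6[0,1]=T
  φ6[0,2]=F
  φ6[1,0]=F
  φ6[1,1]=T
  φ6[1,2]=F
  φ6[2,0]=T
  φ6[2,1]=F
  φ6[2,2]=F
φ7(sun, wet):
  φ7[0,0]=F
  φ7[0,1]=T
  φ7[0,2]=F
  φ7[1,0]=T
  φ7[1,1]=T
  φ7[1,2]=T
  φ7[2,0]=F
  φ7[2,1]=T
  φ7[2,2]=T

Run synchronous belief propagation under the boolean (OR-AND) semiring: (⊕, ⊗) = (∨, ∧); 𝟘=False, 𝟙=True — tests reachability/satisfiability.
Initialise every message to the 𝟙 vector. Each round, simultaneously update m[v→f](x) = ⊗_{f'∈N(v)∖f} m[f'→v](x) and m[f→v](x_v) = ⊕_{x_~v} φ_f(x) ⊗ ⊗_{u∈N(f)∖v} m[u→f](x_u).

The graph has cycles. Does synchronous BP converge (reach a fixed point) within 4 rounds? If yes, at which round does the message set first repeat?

NOT CONVERGED within 4 rounds

init: all messages = 𝟙 over 3 values
r1 m[φ0→sun] = [T, T, T]
r1 m[φ0→snow] = [T, T, T]
r1 m[φ1→sun] = [T, T, T]
r1 m[φ1→slip] = [T, T, T]
r1 m[φ2→sun] = [T, T, T]
r1 m[φ2→ice] = [F, T, T]
r1 m[φ3→sun] = [T, T, F]
r1 m[φ3→cld] = [F, T, T]
r1 m[φ4→snow] = [T, T, T]
r1 m[φ4→sprk] = [T, T, T]
r1 m[φ5→wet] = [T, F, F]
r1 m[φ5→cld] = [T, F, F]
r1 m[φ6→sun] = [T, T, T]
r1 m[φ6→wet] = [T, T, F]
r1 m[φ7→sun] = [T, T, T]
r1 m[φ7→wet] = [T, T, T]
r1 m[sun→φ0] = [T, T, T]
r1 m[sun→φ1] = [T, T, T]
r1 m[sun→φ2] = [T, T, T]
r1 m[sun→φ3] = [T, T, T]
r1 m[sun→φ6] = [T, T, T]
r1 m[sun→φ7] = [T, T, T]
r1 m[snow→φ0] = [T, T, T]
r1 m[snow→φ4] = [T, T, T]
r1 m[slip→φ1] = [T, T, T]
r1 m[wet→φ5] = [T, T, T]
r1 m[wet→φ6] = [T, T, T]
r1 m[wet→φ7] = [T, T, T]
r1 m[ice→φ2] = [T, T, T]
r1 m[sprk→φ4] = [T, T, T]
r1 m[cld→φ3] = [T, T, T]
r1 m[cld→φ5] = [T, T, T]
r2 m[φ0→sun] = [T, T, T]
r2 m[φ0→snow] = [T, T, T]
r2 m[φ1→sun] = [T, T, T]
r2 m[φ1→slip] = [T, T, T]
r2 m[φ2→sun] = [T, T, T]
r2 m[φ2→ice] = [F, T, T]
r2 m[φ3→sun] = [T, T, F]
r2 m[φ3→cld] = [F, T, T]
r2 m[φ4→snow] = [T, T, T]
r2 m[φ4→sprk] = [T, T, T]
r2 m[φ5→wet] = [T, F, F]
r2 m[φ5→cld] = [T, F, F]
r2 m[φ6→sun] = [T, T, T]
r2 m[φ6→wet] = [T, T, F]
r2 m[φ7→sun] = [T, T, T]
r2 m[φ7→wet] = [T, T, T]
r2 m[sun→φ0] = [T, T, F]
r2 m[sun→φ1] = [T, T, F]
r2 m[sun→φ2] = [T, T, F]
r2 m[sun→φ3] = [T, T, T]
r2 m[sun→φ6] = [T, T, F]
r2 m[sun→φ7] = [T, T, F]
r2 m[snow→φ0] = [T, T, T]
r2 m[snow→φ4] = [T, T, T]
r2 m[slip→φ1] = [T, T, T]
r2 m[wet→φ5] = [T, T, F]
r2 m[wet→φ6] = [T, F, F]
r2 m[wet→φ7] = [T, F, F]
r2 m[ice→φ2] = [T, T, T]
r2 m[sprk→φ4] = [T, T, T]
r2 m[cld→φ3] = [T, F, F]
r2 m[cld→φ5] = [F, T, T]
r3 m[φ0→sun] = [T, T, T]
r3 m[φ0→snow] = [T, T, T]
r3 m[φ1→sun] = [T, T, T]
r3 m[φ1→slip] = [F, T, T]
r3 m[φ2→sun] = [T, T, T]
r3 m[φ2→ice] = [F, T, F]
r3 m[φ3→sun] = [F, F, F]
r3 m[φ3→cld] = [F, T, T]
r3 m[φ4→snow] = [T, T, T]
r3 m[φ4→sprk] = [T, T, T]
r3 m[φ5→wet] = [F, F, F]
r3 m[φ5→cld] = [T, F, F]
r3 m[φ6→sun] = [T, F, T]
r3 m[φ6→wet] = [T, T, F]
r3 m[φ7→sun] = [F, T, F]
r3 m[φ7→wet] = [T, T, T]
r3 m[sun→φ0] = [T, T, F]
r3 m[sun→φ1] = [T, T, F]
r3 m[sun→φ2] = [T, T, F]
r3 m[sun→φ3] = [T, T, T]
r3 m[sun→φ6] = [T, T, F]
r3 m[sun→φ7] = [T, T, F]
r3 m[snow→φ0] = [T, T, T]
r3 m[snow→φ4] = [T, T, T]
r3 m[slip→φ1] = [T, T, T]
r3 m[wet→φ5] = [T, T, F]
r3 m[wet→φ6] = [T, F, F]
r3 m[wet→φ7] = [T, F, F]
r3 m[ice→φ2] = [T, T, T]
r3 m[sprk→φ4] = [T, T, T]
r3 m[cld→φ3] = [T, F, F]
r3 m[cld→φ5] = [F, T, T]
r4 m[φ0→sun] = [T, T, T]
r4 m[φ0→snow] = [T, T, T]
r4 m[φ1→sun] = [T, T, T]
r4 m[φ1→slip] = [F, T, T]
r4 m[φ2→sun] = [T, T, T]
r4 m[φ2→ice] = [F, T, F]
r4 m[φ3→sun] = [F, F, F]
r4 m[φ3→cld] = [F, T, T]
r4 m[φ4→snow] = [T, T, T]
r4 m[φ4→sprk] = [T, T, T]
r4 m[φ5→wet] = [F, F, F]
r4 m[φ5→cld] = [T, F, F]
r4 m[φ6→sun] = [T, F, T]
r4 m[φ6→wet] = [T, T, F]
r4 m[φ7→sun] = [F, T, F]
r4 m[φ7→wet] = [T, T, T]
r4 m[sun→φ0] = [F, F, F]
r4 m[sun→φ1] = [F, F, F]
r4 m[sun→φ2] = [F, F, F]
r4 m[sun→φ3] = [F, F, F]
r4 m[sun→φ6] = [F, F, F]
r4 m[sun→φ7] = [F, F, F]
r4 m[snow→φ0] = [T, T, T]
r4 m[snow→φ4] = [T, T, T]
r4 m[slip→φ1] = [T, T, T]
r4 m[wet→φ5] = [T, T, F]
r4 m[wet→φ6] = [F, F, F]
r4 m[wet→φ7] = [F, F, F]
r4 m[ice→φ2] = [T, T, T]
r4 m[sprk→φ4] = [T, T, T]
r4 m[cld→φ3] = [T, F, F]
r4 m[cld→φ5] = [F, T, T]
no fixed point within 4 rounds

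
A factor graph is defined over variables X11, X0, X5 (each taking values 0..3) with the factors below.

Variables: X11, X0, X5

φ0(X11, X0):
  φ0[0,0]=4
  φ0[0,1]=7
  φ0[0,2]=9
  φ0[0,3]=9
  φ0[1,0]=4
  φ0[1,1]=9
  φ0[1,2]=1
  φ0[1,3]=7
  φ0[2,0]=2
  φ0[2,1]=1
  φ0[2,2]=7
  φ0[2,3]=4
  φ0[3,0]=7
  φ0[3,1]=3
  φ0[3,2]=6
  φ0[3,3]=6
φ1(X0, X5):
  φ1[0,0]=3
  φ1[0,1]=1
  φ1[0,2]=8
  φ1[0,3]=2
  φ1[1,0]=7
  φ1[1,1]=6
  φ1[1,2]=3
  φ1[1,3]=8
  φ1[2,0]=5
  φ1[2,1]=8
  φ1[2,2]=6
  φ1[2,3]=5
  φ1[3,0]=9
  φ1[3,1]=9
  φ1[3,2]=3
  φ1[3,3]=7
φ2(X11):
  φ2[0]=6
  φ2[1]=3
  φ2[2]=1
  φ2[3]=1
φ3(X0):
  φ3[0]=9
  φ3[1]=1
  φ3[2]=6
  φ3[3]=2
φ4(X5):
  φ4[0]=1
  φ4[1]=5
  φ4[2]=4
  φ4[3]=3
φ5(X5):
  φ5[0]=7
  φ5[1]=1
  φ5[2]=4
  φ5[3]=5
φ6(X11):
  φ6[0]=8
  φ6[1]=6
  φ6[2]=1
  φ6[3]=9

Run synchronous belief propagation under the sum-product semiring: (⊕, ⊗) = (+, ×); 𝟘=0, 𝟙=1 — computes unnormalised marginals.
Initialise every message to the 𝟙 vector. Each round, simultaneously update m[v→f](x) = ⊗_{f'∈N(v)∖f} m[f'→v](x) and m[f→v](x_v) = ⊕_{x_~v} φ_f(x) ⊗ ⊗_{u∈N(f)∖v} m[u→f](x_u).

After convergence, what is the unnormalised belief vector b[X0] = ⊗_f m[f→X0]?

b[X0] = [544824, 129922, 754236, 321552]

init: all messages = 𝟙 over 4 values
r1 m[φ0→X11] = [29, 21, 14, 22]
r1 m[φ0→X0] = [17, 20, 23, 26]
r1 m[φ1→X0] = [14, 24, 24, 28]
r1 m[φ1→X5] = [24, 24, 20, 22]
r1 m[φ2→X11] = [6, 3, 1, 1]
r1 m[φ3→X0] = [9, 1, 6, 2]
r1 m[φ4→X5] = [1, 5, 4, 3]
r1 m[φ5→X5] = [7, 1, 4, 5]
r1 m[φ6→X11] = [8, 6, 1, 9]
r1 m[X11→φ0] = [1, 1, 1, 1]
r1 m[X11→φ2] = [1, 1, 1, 1]
r1 m[X11→φ6] = [1, 1, 1, 1]
r1 m[X0→φ0] = [1, 1, 1, 1]
r1 m[X0→φ1] = [1, 1, 1, 1]
r1 m[X0→φ3] = [1, 1, 1, 1]
r1 m[X5→φ1] = [1, 1, 1, 1]
r1 m[X5→φ4] = [1, 1, 1, 1]
r1 m[X5→φ5] = [1, 1, 1, 1]
r2 m[φ0→X11] = [29, 21, 14, 22]
r2 m[φ0→X0] = [17, 20, 23, 26]
r2 m[φ1→X0] = [14, 24, 24, 28]
r2 m[φ1→X5] = [24, 24, 20, 22]
r2 m[φ2→X11] = [6, 3, 1, 1]
r2 m[φ3→X0] = [9, 1, 6, 2]
r2 m[φ4→X5] = [1, 5, 4, 3]
r2 m[φ5→X5] = [7, 1, 4, 5]
r2 m[φ6→X11] = [8, 6, 1, 9]
r2 m[X11→φ0] = [48, 18, 1, 9]
r2 m[X11→φ2] = [232, 126, 14, 198]
r2 m[X11→φ6] = [174, 63, 14, 22]
r2 m[X0→φ0] = [126, 24, 144, 56]
r2 m[X0→φ1] = [153, 20, 138, 52]
r2 m[X0→φ3] = [238, 480, 552, 728]
r2 m[X5→φ1] = [7, 5, 16, 15]
r2 m[X5→φ4] = [168, 24, 80, 110]
r2 m[X5→φ5] = [24, 120, 80, 66]
r3 m[φ0→X11] = [2472, 1256, 1508, 2154]
r3 m[φ0→X0] = [329, 526, 511, 616]
r3 m[φ1→X0] = [184, 247, 246, 261]
r3 m[φ1→X5] = [1757, 1845, 2268, 1520]
r3 m[φ2→X11] = [6, 3, 1, 1]
r3 m[φ3→X0] = [9, 1, 6, 2]
r3 m[φ4→X5] = [1, 5, 4, 3]
r3 m[φ5→X5] = [7, 1, 4, 5]
r3 m[φ6→X11] = [8, 6, 1, 9]
r3 m[X11→φ0] = [48, 18, 1, 9]
r3 m[X11→φ2] = [232, 126, 14, 198]
r3 m[X11→φ6] = [174, 63, 14, 22]
r3 m[X0→φ0] = [126, 24, 144, 56]
r3 m[X0→φ1] = [153, 20, 138, 52]
r3 m[X0→φ3] = [238, 480, 552, 728]
r3 m[X5→φ1] = [7, 5, 16, 15]
r3 m[X5→φ4] = [168, 24, 80, 110]
r3 m[X5→φ5] = [24, 120, 80, 66]
r4 m[φ0→X11] = [2472, 1256, 1508, 2154]
r4 m[φ0→X0] = [329, 526, 511, 616]
r4 m[φ1→X0] = [184, 247, 246, 261]
r4 m[φ1→X5] = [1757, 1845, 2268, 1520]
r4 m[φ2→X11] = [6, 3, 1, 1]
r4 m[φ3→X0] = [9, 1, 6, 2]
r4 m[φ4→X5] = [1, 5, 4, 3]
r4 m[φ5→X5] = [7, 1, 4, 5]
r4 m[φ6→X11] = [8, 6, 1, 9]
r4 m[X11→φ0] = [48, 18, 1, 9]
r4 m[X11→φ2] = [19776, 7536, 1508, 19386]
r4 m[X11→φ6] = [14832, 3768, 1508, 2154]
r4 m[X0→φ0] = [1656, 247, 1476, 522]
r4 m[X0→φ1] = [2961, 526, 3066, 1232]
r4 m[X0→φ3] = [60536, 129922, 125706, 160776]
r4 m[X5→φ1] = [7, 5, 16, 15]
r4 m[X5→φ4] = [12299, 1845, 9072, 7600]
r4 m[X5→φ5] = [1757, 9225, 9072, 4560]
r5 m[φ0→X11] = [26335, 13977, 15979, 24321]
r5 m[φ0→X0] = [329, 526, 511, 616]
r5 m[φ1→X0] = [184, 247, 246, 261]
r5 m[φ1→X5] = [38983, 41733, 47358, 34084]
r5 m[φ2→X11] = [6, 3, 1, 1]
r5 m[φ3→X0] = [9, 1, 6, 2]
r5 m[φ4→X5] = [1, 5, 4, 3]
r5 m[φ5→X5] = [7, 1, 4, 5]
r5 m[φ6→X11] = [8, 6, 1, 9]
r5 m[X11→φ0] = [48, 18, 1, 9]
r5 m[X11→φ2] = [19776, 7536, 1508, 19386]
r5 m[X11→φ6] = [14832, 3768, 1508, 2154]
r5 m[X0→φ0] = [1656, 247, 1476, 522]
r5 m[X0→φ1] = [2961, 526, 3066, 1232]
r5 m[X0→φ3] = [60536, 129922, 125706, 160776]
r5 m[X5→φ1] = [7, 5, 16, 15]
r5 m[X5→φ4] = [12299, 1845, 9072, 7600]
r5 m[X5→φ5] = [1757, 9225, 9072, 4560]
r6 m[φ0→X11] = [26335, 13977, 15979, 24321]
r6 m[φ0→X0] = [329, 526, 511, 616]
r6 m[φ1→X0] = [184, 247, 246, 261]
r6 m[φ1→X5] = [38983, 41733, 47358, 34084]
r6 m[φ2→X11] = [6, 3, 1, 1]
r6 m[φ3→X0] = [9, 1, 6, 2]
r6 m[φ4→X5] = [1, 5, 4, 3]
r6 m[φ5→X5] = [7, 1, 4, 5]
r6 m[φ6→X11] = [8, 6, 1, 9]
r6 m[X11→φ0] = [48, 18, 1, 9]
r6 m[X11→φ2] = [210680, 83862, 15979, 218889]
r6 m[X11→φ6] = [158010, 41931, 15979, 24321]
r6 m[X0→φ0] = [1656, 247, 1476, 522]
r6 m[X0→φ1] = [2961, 526, 3066, 1232]
r6 m[X0→φ3] = [60536, 129922, 125706, 160776]
r6 m[X5→φ1] = [7, 5, 16, 15]
r6 m[X5→φ4] = [272881, 41733, 189432, 170420]
r6 m[X5→φ5] = [38983, 208665, 189432, 102252]
r7 m[φ0→X11] = [26335, 13977, 15979, 24321]
r7 m[φ0→X0] = [329, 526, 511, 616]
r7 m[φ1→X0] = [184, 247, 246, 261]
r7 m[φ1→X5] = [38983, 41733, 47358, 34084]
r7 m[φ2→X11] = [6, 3, 1, 1]
r7 m[φ3→X0] = [9, 1, 6, 2]
r7 m[φ4→X5] = [1, 5, 4, 3]
r7 m[φ5→X5] = [7, 1, 4, 5]
r7 m[φ6→X11] = [8, 6, 1, 9]
r7 m[X11→φ0] = [48, 18, 1, 9]
r7 m[X11→φ2] = [210680, 83862, 15979, 218889]
r7 m[X11→φ6] = [158010, 41931, 15979, 24321]
r7 m[X0→φ0] = [1656, 247, 1476, 522]
r7 m[X0→φ1] = [2961, 526, 3066, 1232]
r7 m[X0→φ3] = [60536, 129922, 125706, 160776]
r7 m[X5→φ1] = [7, 5, 16, 15]
r7 m[X5→φ4] = [272881, 41733, 189432, 170420]
r7 m[X5→φ5] = [38983, 208665, 189432, 102252]
fixed point reached at round 7
b[X0] = ⊗ incoming = [544824, 129922, 754236, 321552]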